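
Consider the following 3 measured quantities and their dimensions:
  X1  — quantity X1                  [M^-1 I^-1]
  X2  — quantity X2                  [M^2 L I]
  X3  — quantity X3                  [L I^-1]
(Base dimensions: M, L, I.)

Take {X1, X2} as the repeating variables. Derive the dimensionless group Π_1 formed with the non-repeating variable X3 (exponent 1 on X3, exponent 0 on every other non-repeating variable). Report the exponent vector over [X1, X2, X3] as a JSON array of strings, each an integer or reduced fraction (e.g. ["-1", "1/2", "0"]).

Write exponents as rows M,L,I / cols X1,X2,X3:
  M: [-1  2  0]
  L: [ 0  1  1]
  I: [-1  1 -1]
Echelon form has 2 nonzero rows (pivots: X1,X2)
Pivot set = {X1,X2}, free = {X3}
RREF:
  r0: [   1    0    2]
  r1: [   0    1    1]
  r2: [   0    0    0]
Fix exponent of X3 at 1; solve each RREF row for its pivot's exponent:
  r0: exp(X1) + (2)·1 = 0 ⇒ exp(X1) = -2
  r1: exp(X2) + (1)·1 = 0 ⇒ exp(X2) = -1
Π_1 = X1^-2 · X2^-1 · X3

["-2", "-1", "1"]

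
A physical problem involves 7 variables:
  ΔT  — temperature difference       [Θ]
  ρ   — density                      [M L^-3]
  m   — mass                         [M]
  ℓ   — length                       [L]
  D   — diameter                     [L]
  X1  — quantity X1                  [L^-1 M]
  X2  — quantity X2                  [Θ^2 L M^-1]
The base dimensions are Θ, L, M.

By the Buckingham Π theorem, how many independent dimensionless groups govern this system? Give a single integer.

Dimensional matrix (Θ×L×M by ΔT×ρ×m×ℓ×D×X1×X2):
  Θ: [ 1  0  0  0  0  0  2]
  L: [ 0 -3  0  1  1 -1  1]
  M: [ 0  1  1  0  0  1 -1]
Row reduction gives pivot columns ΔT,ρ,m; rank = 3
Π count = n − r = 7 − 3 = 4

4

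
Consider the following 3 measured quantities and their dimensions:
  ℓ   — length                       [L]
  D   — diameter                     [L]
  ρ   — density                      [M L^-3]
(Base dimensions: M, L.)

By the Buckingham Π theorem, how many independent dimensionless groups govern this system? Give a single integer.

1

Exponent matrix [M,L] × [ℓ,D,ρ]:
  M: [ 0  0  1]
  L: [ 1  1 -3]
Row reduction gives pivot columns ℓ,ρ; rank = 2
3 vars − rank 2 = 1 Π group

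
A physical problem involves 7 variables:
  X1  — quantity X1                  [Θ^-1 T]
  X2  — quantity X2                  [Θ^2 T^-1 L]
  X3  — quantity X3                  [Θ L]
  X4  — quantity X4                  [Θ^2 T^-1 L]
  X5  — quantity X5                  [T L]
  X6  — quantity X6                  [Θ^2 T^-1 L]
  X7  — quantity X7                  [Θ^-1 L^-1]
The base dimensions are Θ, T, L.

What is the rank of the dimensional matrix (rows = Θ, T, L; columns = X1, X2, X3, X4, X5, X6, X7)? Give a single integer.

2

Dimensional matrix (Θ×T×L by X1×X2×X3×X4×X5×X6×X7):
  Θ: [-1  2  1  2  0  2 -1]
  T: [ 1 -1  0 -1  1 -1  0]
  L: [ 0  1  1  1  1  1 -1]
Row reduction gives pivot columns X1,X2; rank = 2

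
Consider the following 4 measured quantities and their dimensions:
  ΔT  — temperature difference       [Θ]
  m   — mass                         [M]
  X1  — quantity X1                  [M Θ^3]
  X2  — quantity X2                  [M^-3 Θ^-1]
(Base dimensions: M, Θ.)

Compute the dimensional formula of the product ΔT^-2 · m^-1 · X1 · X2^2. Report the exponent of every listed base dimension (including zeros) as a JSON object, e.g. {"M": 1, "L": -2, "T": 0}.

Exponent matrix [M,Θ] × [ΔT,m,X1,X2]:
  M: [ 0  1  1 -3]
  Θ: [ 1  0  3 -1]
  [M]: (-2)·0+(-1)·1+(1)·1+(2)·-3 = -6
  [Θ]: (-2)·1+(-1)·0+(1)·3+(2)·-1 = -1
⇒ M^-6 Θ^-1

{"M": -6, "Θ": -1}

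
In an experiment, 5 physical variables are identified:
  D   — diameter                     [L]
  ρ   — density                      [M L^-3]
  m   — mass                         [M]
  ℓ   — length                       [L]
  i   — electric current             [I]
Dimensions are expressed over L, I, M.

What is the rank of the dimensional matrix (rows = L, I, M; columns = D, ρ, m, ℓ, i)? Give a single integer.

3

Exponent matrix [L,I,M] × [D,ρ,m,ℓ,i]:
  L: [ 1 -3  0  1  0]
  I: [ 0  0  0  0  1]
  M: [ 0  1  1  0  0]
RREF → pivots at {D,ρ,i} ⇒ r = 3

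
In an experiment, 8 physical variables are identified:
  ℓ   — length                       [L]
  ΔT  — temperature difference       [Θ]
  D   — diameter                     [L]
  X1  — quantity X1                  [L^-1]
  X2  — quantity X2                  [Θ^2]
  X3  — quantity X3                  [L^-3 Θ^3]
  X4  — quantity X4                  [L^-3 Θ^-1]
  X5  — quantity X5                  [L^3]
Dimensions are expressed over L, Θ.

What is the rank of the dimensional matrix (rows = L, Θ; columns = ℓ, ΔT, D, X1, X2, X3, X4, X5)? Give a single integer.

Dimensional matrix (L×Θ by ℓ×ΔT×D×X1×X2×X3×X4×X5):
  L: [ 1  0  1 -1  0 -3 -3  3]
  Θ: [ 0  1  0  0  2  3 -1  0]
Row reduction gives pivot columns ℓ,ΔT; rank = 2

2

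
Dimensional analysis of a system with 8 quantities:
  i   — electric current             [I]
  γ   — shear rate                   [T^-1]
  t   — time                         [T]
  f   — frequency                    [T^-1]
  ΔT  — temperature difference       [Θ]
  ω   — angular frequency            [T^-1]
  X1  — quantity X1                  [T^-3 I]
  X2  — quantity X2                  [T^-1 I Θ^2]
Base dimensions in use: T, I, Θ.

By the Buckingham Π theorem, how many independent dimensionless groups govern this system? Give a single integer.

Exponent matrix [T,I,Θ] × [i,γ,t,f,ΔT,ω,X1,X2]:
  T: [ 0 -1  1 -1  0 -1 -3 -1]
  I: [ 1  0  0  0  0  0  1  1]
  Θ: [ 0  0  0  0  1  0  0  2]
RREF → pivots at {i,γ,ΔT} ⇒ r = 3
Π count = n − r = 8 − 3 = 5

5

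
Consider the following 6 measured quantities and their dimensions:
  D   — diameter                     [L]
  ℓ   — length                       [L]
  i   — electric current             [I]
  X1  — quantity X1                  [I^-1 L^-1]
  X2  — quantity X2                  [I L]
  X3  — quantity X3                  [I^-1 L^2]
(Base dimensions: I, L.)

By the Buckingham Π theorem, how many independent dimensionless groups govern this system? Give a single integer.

Exponent matrix [I,L] × [D,ℓ,i,X1,X2,X3]:
  I: [ 0  0  1 -1  1 -1]
  L: [ 1  1  0 -1  1  2]
Echelon form has 2 nonzero rows (pivots: D,i)
n=6, r=2 ⇒ 4 dimensionless groups

4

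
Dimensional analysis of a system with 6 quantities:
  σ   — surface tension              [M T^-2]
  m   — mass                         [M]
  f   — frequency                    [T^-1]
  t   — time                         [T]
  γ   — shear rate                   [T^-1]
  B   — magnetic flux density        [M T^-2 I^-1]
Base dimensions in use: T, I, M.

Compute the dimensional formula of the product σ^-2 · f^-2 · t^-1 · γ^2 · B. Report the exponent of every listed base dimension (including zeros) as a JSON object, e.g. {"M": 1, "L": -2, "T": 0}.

Exponent matrix [T,I,M] × [σ,m,f,t,γ,B]:
  T: [-2  0 -1  1 -1 -2]
  I: [ 0  0  0  0  0 -1]
  M: [ 1  1  0  0  0  1]
  [T]: (-2)·-2+(-2)·-1+(-1)·1+(2)·-1+(1)·-2 = 1
  [I]: (-2)·0+(-2)·0+(-1)·0+(2)·0+(1)·-1 = -1
  [M]: (-2)·1+(-2)·0+(-1)·0+(2)·0+(1)·1 = -1
⇒ T I^-1 M^-1

{"T": 1, "I": -1, "M": -1}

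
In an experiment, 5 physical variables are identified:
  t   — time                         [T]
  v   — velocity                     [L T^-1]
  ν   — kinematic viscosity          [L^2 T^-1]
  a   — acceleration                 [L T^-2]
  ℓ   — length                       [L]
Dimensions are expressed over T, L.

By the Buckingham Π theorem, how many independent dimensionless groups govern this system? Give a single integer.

Write exponents as rows T,L / cols t,v,ν,a,ℓ:
  T: [ 1 -1 -1 -2  0]
  L: [ 0  1  2  1  1]
Echelon form has 2 nonzero rows (pivots: t,v)
n=5, r=2 ⇒ 3 dimensionless groups

3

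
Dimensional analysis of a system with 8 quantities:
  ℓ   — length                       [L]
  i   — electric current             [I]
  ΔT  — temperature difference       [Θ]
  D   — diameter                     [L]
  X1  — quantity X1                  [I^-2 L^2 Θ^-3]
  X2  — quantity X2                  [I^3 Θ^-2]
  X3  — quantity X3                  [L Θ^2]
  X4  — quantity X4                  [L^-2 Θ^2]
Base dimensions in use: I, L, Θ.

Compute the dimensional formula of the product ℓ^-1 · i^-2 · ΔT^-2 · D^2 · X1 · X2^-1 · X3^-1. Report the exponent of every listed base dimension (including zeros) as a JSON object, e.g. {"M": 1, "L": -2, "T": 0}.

{"I": -7, "L": 2, "Θ": -5}

Exponent matrix [I,L,Θ] × [ℓ,i,ΔT,D,X1,X2,X3,X4]:
  I: [ 0  1  0  0 -2  3  0  0]
  L: [ 1  0  0  1  2  0  1 -2]
  Θ: [ 0  0  1  0 -3 -2  2  2]
  [I]: (-1)·0+(-2)·1+(-2)·0+(2)·0+(1)·-2+(-1)·3+(-1)·0 = -7
  [L]: (-1)·1+(-2)·0+(-2)·0+(2)·1+(1)·2+(-1)·0+(-1)·1 = 2
  [Θ]: (-1)·0+(-2)·0+(-2)·1+(2)·0+(1)·-3+(-1)·-2+(-1)·2 = -5
⇒ I^-7 L^2 Θ^-5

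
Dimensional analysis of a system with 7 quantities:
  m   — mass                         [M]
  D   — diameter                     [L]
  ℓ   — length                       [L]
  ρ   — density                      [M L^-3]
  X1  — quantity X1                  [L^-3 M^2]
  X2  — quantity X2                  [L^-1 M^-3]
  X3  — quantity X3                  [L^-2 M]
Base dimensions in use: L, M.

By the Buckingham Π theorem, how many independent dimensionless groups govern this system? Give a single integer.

Exponent matrix [L,M] × [m,D,ℓ,ρ,X1,X2,X3]:
  L: [ 0  1  1 -3 -3 -1 -2]
  M: [ 1  0  0  1  2 -3  1]
RREF → pivots at {m,D} ⇒ r = 2
n=7, r=2 ⇒ 5 dimensionless groups

5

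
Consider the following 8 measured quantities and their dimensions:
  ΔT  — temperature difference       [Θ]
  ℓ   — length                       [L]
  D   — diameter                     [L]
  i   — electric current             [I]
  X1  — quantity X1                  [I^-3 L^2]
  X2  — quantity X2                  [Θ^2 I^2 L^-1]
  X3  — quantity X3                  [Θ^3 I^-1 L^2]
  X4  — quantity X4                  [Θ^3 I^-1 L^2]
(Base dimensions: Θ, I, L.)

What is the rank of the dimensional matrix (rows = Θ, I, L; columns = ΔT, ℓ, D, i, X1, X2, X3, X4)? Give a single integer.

3

Write exponents as rows Θ,I,L / cols ΔT,ℓ,D,i,X1,X2,X3,X4:
  Θ: [ 1  0  0  0  0  2  3  3]
  I: [ 0  0  0  1 -3  2 -1 -1]
  L: [ 0  1  1  0  2 -1  2  2]
RREF → pivots at {ΔT,ℓ,i} ⇒ r = 3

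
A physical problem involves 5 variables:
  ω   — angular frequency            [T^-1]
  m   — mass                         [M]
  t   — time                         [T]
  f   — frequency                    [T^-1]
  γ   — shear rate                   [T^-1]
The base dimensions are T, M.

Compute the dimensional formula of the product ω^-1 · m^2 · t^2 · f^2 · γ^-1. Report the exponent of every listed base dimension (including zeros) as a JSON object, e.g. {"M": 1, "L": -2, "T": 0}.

Dimensional matrix (T×M by ω×m×t×f×γ):
  T: [-1  0  1 -1 -1]
  M: [ 0  1  0  0  0]
  [T]: (-1)·-1+(2)·0+(2)·1+(2)·-1+(-1)·-1 = 2
  [M]: (-1)·0+(2)·1+(2)·0+(2)·0+(-1)·0 = 2
⇒ T^2 M^2

{"T": 2, "M": 2}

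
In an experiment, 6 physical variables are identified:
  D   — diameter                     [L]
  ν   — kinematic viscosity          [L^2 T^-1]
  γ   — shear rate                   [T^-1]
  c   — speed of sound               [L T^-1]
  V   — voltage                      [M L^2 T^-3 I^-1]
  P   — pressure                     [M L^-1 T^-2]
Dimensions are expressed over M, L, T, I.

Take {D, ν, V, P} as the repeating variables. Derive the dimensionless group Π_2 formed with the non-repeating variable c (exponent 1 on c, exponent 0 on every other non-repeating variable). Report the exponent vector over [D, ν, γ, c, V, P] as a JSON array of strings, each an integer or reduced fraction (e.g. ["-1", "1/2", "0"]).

Exponent matrix [M,L,T,I] × [D,ν,γ,c,V,P]:
  M: [ 0  0  0  0  1  1]
  L: [ 1  2  0  1  2 -1]
  T: [ 0 -1 -1 -1 -3 -2]
  I: [ 0  0  0  0 -1  0]
Echelon form has 4 nonzero rows (pivots: D,ν,V,P)
Repeat: D,ν,V,P; free: γ,c
RREF:
  r0: [   1    0   -2   -1    0    0]
  r1: [   0    1    1    1    0    0]
  r2: [   0    0    0    0    1    0]
  r3: [   0    0    0    0    0    1]
Fix exponent of c at 1, γ at 0; solve each RREF row for its pivot's exponent:
  r0: exp(D) + (-1)·1 = 0 ⇒ exp(D) = 1
  r1: exp(ν) + (1)·1 = 0 ⇒ exp(ν) = -1
  r2: exp(V) + (0)·1 = 0 ⇒ exp(V) = 0
  r3: exp(P) + (0)·1 = 0 ⇒ exp(P) = 0
Π_2 = D · ν^-1 · c

["1", "-1", "0", "1", "0", "0"]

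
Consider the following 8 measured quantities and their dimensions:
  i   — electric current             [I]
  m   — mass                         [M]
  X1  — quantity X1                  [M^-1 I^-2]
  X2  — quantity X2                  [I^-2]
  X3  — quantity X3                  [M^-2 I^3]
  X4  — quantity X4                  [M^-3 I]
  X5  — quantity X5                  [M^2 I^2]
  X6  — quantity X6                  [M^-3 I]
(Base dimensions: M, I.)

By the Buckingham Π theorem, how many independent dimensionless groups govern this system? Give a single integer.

Dimensional matrix (M×I by i×m×X1×X2×X3×X4×X5×X6):
  M: [ 0  1 -1  0 -2 -3  2 -3]
  I: [ 1  0 -2 -2  3  1  2  1]
RREF → pivots at {i,m} ⇒ r = 2
n=8, r=2 ⇒ 6 dimensionless groups

6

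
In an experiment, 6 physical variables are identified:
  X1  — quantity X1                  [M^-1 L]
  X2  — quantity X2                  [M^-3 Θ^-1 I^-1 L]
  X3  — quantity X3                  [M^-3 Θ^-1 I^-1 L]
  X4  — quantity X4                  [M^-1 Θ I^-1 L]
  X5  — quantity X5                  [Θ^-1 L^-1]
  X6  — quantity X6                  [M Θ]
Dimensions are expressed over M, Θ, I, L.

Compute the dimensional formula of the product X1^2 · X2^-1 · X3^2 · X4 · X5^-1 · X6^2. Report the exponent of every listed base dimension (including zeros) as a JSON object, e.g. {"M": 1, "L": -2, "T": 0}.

Exponent matrix [M,Θ,I,L] × [X1,X2,X3,X4,X5,X6]:
  M: [-1 -3 -3 -1  0  1]
  Θ: [ 0 -1 -1  1 -1  1]
  I: [ 0 -1 -1 -1  0  0]
  L: [ 1  1  1  1 -1  0]
  [M]: (2)·-1+(-1)·-3+(2)·-3+(1)·-1+(-1)·0+(2)·1 = -4
  [Θ]: (2)·0+(-1)·-1+(2)·-1+(1)·1+(-1)·-1+(2)·1 = 3
  [I]: (2)·0+(-1)·-1+(2)·-1+(1)·-1+(-1)·0+(2)·0 = -2
  [L]: (2)·1+(-1)·1+(2)·1+(1)·1+(-1)·-1+(2)·0 = 5
⇒ M^-4 Θ^3 I^-2 L^5

{"M": -4, "Θ": 3, "I": -2, "L": 5}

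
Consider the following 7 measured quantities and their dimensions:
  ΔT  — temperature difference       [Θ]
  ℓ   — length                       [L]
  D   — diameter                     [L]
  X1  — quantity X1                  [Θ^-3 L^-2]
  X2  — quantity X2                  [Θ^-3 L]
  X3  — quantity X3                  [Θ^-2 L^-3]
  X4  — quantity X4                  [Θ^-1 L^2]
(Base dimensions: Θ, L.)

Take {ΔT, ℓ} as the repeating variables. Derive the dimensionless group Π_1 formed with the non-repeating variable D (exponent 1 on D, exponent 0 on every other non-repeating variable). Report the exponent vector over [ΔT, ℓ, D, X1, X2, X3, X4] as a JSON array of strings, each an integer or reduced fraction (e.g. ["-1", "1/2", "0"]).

["0", "-1", "1", "0", "0", "0", "0"]

Exponent matrix [Θ,L] × [ΔT,ℓ,D,X1,X2,X3,X4]:
  Θ: [ 1  0  0 -3 -3 -2 -1]
  L: [ 0  1  1 -2  1 -3  2]
RREF → pivots at {ΔT,ℓ} ⇒ r = 2
Repeat: ΔT,ℓ; free: D,X1,X2,X3,X4
RREF:
  r0: [   1    0    0   -3   -3   -2   -1]
  r1: [   0    1    1   -2    1   -3    2]
Fix exponent of D at 1, X1 at 0, X2 at 0, X3 at 0, X4 at 0; solve each RREF row for its pivot's exponent:
  r0: exp(ΔT) + (0)·1 = 0 ⇒ exp(ΔT) = 0
  r1: exp(ℓ) + (1)·1 = 0 ⇒ exp(ℓ) = -1
Π_1 = ℓ^-1 · D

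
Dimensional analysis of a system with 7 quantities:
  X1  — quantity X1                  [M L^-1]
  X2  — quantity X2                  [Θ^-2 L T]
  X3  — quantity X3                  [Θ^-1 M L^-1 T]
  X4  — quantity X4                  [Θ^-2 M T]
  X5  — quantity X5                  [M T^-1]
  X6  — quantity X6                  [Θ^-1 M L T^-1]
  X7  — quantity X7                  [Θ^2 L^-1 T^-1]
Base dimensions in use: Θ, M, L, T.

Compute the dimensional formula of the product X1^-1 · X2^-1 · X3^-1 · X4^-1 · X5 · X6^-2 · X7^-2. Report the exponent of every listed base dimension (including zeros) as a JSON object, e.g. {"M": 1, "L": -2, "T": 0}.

{"Θ": 3, "M": -4, "L": 1, "T": 0}

Exponent matrix [Θ,M,L,T] × [X1,X2,X3,X4,X5,X6,X7]:
  Θ: [ 0 -2 -1 -2  0 -1  2]
  M: [ 1  0  1  1  1  1  0]
  L: [-1  1 -1  0  0  1 -1]
  T: [ 0  1  1  1 -1 -1 -1]
  [Θ]: (-1)·0+(-1)·-2+(-1)·-1+(-1)·-2+(1)·0+(-2)·-1+(-2)·2 = 3
  [M]: (-1)·1+(-1)·0+(-1)·1+(-1)·1+(1)·1+(-2)·1+(-2)·0 = -4
  [L]: (-1)·-1+(-1)·1+(-1)·-1+(-1)·0+(1)·0+(-2)·1+(-2)·-1 = 1
  [T]: (-1)·0+(-1)·1+(-1)·1+(-1)·1+(1)·-1+(-2)·-1+(-2)·-1 = 0
⇒ Θ^3 M^-4 L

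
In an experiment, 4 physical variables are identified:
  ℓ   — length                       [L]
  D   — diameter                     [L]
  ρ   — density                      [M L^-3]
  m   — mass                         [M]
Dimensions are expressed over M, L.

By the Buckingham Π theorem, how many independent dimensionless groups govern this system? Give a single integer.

2

Write exponents as rows M,L / cols ℓ,D,ρ,m:
  M: [ 0  0  1  1]
  L: [ 1  1 -3  0]
Row reduction gives pivot columns ℓ,ρ; rank = 2
4 vars − rank 2 = 2 Π groups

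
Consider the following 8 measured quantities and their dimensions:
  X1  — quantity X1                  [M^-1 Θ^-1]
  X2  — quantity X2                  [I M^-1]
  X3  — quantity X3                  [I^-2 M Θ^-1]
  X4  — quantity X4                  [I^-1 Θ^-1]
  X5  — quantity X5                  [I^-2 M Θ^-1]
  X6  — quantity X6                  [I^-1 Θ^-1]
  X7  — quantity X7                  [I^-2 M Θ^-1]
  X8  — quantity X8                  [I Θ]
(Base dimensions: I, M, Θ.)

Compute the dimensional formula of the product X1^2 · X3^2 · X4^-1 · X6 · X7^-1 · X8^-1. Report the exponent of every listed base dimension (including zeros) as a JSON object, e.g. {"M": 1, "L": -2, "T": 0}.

{"I": -3, "M": -1, "Θ": -4}

Exponent matrix [I,M,Θ] × [X1,X2,X3,X4,X5,X6,X7,X8]:
  I: [ 0  1 -2 -1 -2 -1 -2  1]
  M: [-1 -1  1  0  1  0  1  0]
  Θ: [-1  0 -1 -1 -1 -1 -1  1]
  [I]: (2)·0+(2)·-2+(-1)·-1+(1)·-1+(-1)·-2+(-1)·1 = -3
  [M]: (2)·-1+(2)·1+(-1)·0+(1)·0+(-1)·1+(-1)·0 = -1
  [Θ]: (2)·-1+(2)·-1+(-1)·-1+(1)·-1+(-1)·-1+(-1)·1 = -4
⇒ I^-3 M^-1 Θ^-4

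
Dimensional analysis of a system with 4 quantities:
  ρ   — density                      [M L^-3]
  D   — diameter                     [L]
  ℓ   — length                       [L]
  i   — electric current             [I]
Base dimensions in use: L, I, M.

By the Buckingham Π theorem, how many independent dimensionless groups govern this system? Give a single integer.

Dimensional matrix (L×I×M by ρ×D×ℓ×i):
  L: [-3  1  1  0]
  I: [ 0  0  0  1]
  M: [ 1  0  0  0]
RREF → pivots at {ρ,D,i} ⇒ r = 3
Π count = n − r = 4 − 3 = 1

1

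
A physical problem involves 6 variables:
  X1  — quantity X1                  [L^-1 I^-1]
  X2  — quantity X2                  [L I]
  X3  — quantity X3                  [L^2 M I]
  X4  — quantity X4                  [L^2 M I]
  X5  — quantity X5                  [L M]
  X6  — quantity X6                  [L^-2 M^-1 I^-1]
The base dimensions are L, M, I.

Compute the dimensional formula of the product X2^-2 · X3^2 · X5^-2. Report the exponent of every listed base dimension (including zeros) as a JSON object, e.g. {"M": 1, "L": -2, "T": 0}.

{"L": 0, "M": 0, "I": 0}

Dimensional matrix (L×M×I by X1×X2×X3×X4×X5×X6):
  L: [-1  1  2  2  1 -2]
  M: [ 0  0  1  1  1 -1]
  I: [-1  1  1  1  0 -1]
  [L]: (-2)·1+(2)·2+(-2)·1 = 0
  [M]: (-2)·0+(2)·1+(-2)·1 = 0
  [I]: (-2)·1+(2)·1+(-2)·0 = 0
⇒ 1 (dimensionless)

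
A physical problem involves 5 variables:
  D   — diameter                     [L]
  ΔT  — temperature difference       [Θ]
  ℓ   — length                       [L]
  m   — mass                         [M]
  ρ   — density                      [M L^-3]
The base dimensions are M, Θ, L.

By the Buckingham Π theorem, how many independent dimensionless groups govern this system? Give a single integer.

2

Dimensional matrix (M×Θ×L by D×ΔT×ℓ×m×ρ):
  M: [ 0  0  0  1  1]
  Θ: [ 0  1  0  0  0]
  L: [ 1  0  1  0 -3]
Row reduction gives pivot columns D,ΔT,m; rank = 3
n=5, r=3 ⇒ 2 dimensionless groups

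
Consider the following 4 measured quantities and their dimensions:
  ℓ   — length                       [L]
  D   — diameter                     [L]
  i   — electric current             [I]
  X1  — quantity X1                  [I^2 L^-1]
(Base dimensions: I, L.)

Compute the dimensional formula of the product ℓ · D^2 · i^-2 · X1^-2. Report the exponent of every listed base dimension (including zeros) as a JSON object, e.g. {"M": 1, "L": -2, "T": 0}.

Exponent matrix [I,L] × [ℓ,D,i,X1]:
  I: [ 0  0  1  2]
  L: [ 1  1  0 -1]
  [I]: (1)·0+(2)·0+(-2)·1+(-2)·2 = -6
  [L]: (1)·1+(2)·1+(-2)·0+(-2)·-1 = 5
⇒ I^-6 L^5

{"I": -6, "L": 5}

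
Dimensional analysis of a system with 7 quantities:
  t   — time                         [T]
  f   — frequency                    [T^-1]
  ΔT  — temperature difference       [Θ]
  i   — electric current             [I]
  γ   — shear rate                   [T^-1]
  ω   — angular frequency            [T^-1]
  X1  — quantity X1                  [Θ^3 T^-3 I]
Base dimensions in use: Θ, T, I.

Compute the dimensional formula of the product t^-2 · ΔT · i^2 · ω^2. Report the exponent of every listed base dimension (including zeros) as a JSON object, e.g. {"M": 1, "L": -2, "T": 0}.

{"Θ": 1, "T": -4, "I": 2}

Exponent matrix [Θ,T,I] × [t,f,ΔT,i,γ,ω,X1]:
  Θ: [ 0  0  1  0  0  0  3]
  T: [ 1 -1  0  0 -1 -1 -3]
  I: [ 0  0  0  1  0  0  1]
  [Θ]: (-2)·0+(1)·1+(2)·0+(2)·0 = 1
  [T]: (-2)·1+(1)·0+(2)·0+(2)·-1 = -4
  [I]: (-2)·0+(1)·0+(2)·1+(2)·0 = 2
⇒ Θ T^-4 I^2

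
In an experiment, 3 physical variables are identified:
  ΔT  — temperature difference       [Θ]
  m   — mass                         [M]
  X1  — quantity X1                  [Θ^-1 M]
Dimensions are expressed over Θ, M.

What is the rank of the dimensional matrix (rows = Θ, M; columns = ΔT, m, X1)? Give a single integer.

2

Dimensional matrix (Θ×M by ΔT×m×X1):
  Θ: [ 1  0 -1]
  M: [ 0  1  1]
Echelon form has 2 nonzero rows (pivots: ΔT,m)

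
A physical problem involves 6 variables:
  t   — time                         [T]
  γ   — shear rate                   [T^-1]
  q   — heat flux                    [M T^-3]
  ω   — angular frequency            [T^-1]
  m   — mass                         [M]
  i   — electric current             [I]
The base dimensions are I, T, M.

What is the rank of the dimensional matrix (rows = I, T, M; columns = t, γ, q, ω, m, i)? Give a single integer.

Write exponents as rows I,T,M / cols t,γ,q,ω,m,i:
  I: [ 0  0  0  0  0  1]
  T: [ 1 -1 -3 -1  0  0]
  M: [ 0  0  1  0  1  0]
RREF → pivots at {t,q,i} ⇒ r = 3

3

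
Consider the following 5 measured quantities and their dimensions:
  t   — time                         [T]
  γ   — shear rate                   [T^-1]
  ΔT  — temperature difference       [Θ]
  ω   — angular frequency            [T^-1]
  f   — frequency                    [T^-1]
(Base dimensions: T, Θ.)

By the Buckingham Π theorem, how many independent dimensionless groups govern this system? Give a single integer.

3

Dimensional matrix (T×Θ by t×γ×ΔT×ω×f):
  T: [ 1 -1  0 -1 -1]
  Θ: [ 0  0  1  0  0]
Echelon form has 2 nonzero rows (pivots: t,ΔT)
5 vars − rank 2 = 3 Π groups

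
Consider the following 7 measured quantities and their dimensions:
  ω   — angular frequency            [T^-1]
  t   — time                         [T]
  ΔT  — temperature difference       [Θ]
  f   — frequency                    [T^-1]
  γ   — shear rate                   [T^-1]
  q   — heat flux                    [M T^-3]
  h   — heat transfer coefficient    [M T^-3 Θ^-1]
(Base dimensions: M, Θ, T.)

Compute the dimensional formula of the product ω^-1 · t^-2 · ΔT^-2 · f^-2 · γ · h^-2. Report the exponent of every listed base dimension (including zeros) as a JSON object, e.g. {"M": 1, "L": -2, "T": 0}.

{"M": -2, "Θ": 0, "T": 6}

Dimensional matrix (M×Θ×T by ω×t×ΔT×f×γ×q×h):
  M: [ 0  0  0  0  0  1  1]
  Θ: [ 0  0  1  0  0  0 -1]
  T: [-1  1  0 -1 -1 -3 -3]
  [M]: (-1)·0+(-2)·0+(-2)·0+(-2)·0+(1)·0+(-2)·1 = -2
  [Θ]: (-1)·0+(-2)·0+(-2)·1+(-2)·0+(1)·0+(-2)·-1 = 0
  [T]: (-1)·-1+(-2)·1+(-2)·0+(-2)·-1+(1)·-1+(-2)·-3 = 6
⇒ M^-2 T^6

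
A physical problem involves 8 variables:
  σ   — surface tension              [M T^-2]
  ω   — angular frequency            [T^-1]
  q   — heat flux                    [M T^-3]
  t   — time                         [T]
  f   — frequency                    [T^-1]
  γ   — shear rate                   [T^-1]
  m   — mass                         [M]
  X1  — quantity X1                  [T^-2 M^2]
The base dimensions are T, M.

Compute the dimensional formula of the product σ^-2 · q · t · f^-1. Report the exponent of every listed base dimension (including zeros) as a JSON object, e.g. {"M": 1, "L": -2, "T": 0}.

Dimensional matrix (T×M by σ×ω×q×t×f×γ×m×X1):
  T: [-2 -1 -3  1 -1 -1  0 -2]
  M: [ 1  0  1  0  0  0  1  2]
  [T]: (-2)·-2+(1)·-3+(1)·1+(-1)·-1 = 3
  [M]: (-2)·1+(1)·1+(1)·0+(-1)·0 = -1
⇒ T^3 M^-1

{"T": 3, "M": -1}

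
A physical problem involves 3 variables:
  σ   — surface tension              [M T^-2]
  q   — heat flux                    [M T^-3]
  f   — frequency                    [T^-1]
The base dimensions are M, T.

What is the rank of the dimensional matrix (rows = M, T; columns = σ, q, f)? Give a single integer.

Dimensional matrix (M×T by σ×q×f):
  M: [ 1  1  0]
  T: [-2 -3 -1]
Echelon form has 2 nonzero rows (pivots: σ,q)

2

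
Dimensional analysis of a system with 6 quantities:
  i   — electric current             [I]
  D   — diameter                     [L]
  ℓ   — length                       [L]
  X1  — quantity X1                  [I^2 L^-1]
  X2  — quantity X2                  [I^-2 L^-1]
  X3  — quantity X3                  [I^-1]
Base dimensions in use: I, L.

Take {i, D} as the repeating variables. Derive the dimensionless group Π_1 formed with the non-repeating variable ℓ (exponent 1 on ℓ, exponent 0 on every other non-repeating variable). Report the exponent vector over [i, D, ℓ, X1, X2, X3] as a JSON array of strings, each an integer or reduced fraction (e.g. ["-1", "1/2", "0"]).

["0", "-1", "1", "0", "0", "0"]

Dimensional matrix (I×L by i×D×ℓ×X1×X2×X3):
  I: [ 1  0  0  2 -2 -1]
  L: [ 0  1  1 -1 -1  0]
RREF → pivots at {i,D} ⇒ r = 2
Pivot set = {i,D}, free = {ℓ,X1,X2,X3}
RREF:
  r0: [   1    0    0    2   -2   -1]
  r1: [   0    1    1   -1   -1    0]
Fix exponent of ℓ at 1, X1 at 0, X2 at 0, X3 at 0; solve each RREF row for its pivot's exponent:
  r0: exp(i) + (0)·1 = 0 ⇒ exp(i) = 0
  r1: exp(D) + (1)·1 = 0 ⇒ exp(D) = -1
Π_1 = D^-1 · ℓ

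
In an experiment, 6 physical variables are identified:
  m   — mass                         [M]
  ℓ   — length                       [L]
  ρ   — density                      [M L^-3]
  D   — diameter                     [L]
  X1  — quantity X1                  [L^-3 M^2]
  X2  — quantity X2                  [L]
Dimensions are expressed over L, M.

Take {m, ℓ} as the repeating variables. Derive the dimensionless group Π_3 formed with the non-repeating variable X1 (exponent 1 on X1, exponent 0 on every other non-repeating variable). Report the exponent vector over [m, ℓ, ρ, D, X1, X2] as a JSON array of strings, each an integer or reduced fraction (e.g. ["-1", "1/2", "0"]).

Write exponents as rows L,M / cols m,ℓ,ρ,D,X1,X2:
  L: [ 0  1 -3  1 -3  1]
  M: [ 1  0  1  0  2  0]
Row reduction gives pivot columns m,ℓ; rank = 2
Repeat: m,ℓ; free: ρ,D,X1,X2
RREF:
  r0: [   1    0    1    0    2    0]
  r1: [   0    1   -3    1   -3    1]
Fix exponent of X1 at 1, ρ at 0, D at 0, X2 at 0; solve each RREF row for its pivot's exponent:
  r0: exp(m) + (2)·1 = 0 ⇒ exp(m) = -2
  r1: exp(ℓ) + (-3)·1 = 0 ⇒ exp(ℓ) = 3
Π_3 = m^-2 · ℓ^3 · X1

["-2", "3", "0", "0", "1", "0"]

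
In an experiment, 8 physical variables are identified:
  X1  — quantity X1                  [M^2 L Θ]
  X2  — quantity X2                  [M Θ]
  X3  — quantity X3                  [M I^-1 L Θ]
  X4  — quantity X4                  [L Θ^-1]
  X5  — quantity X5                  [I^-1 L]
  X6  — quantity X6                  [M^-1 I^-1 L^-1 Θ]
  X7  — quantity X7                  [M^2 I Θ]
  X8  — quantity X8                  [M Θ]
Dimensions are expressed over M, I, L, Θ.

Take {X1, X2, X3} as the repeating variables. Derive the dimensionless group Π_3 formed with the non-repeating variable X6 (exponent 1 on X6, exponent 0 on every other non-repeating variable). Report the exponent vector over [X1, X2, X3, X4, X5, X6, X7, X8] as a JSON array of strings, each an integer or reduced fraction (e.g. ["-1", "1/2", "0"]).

["2", "-2", "-1", "0", "0", "1", "0", "0"]

Dimensional matrix (M×I×L×Θ by X1×X2×X3×X4×X5×X6×X7×X8):
  M: [ 2  1  1  0  0 -1  2  1]
  I: [ 0  0 -1  0 -1 -1  1  0]
  L: [ 1  0  1  1  1 -1  0  0]
  Θ: [ 1  1  1 -1  0  1  1  1]
Echelon form has 3 nonzero rows (pivots: X1,X2,X3)
Repeat: X1,X2,X3; free: X4,X5,X6,X7,X8
RREF:
  r0: [   1    0    0    1    0   -2    1    0]
  r1: [   0    1    0   -2   -1    2    1    1]
  r2: [   0    0    1    0    1    1   -1    0]
  r3: [   0    0    0    0    0    0    0    0]
Fix exponent of X6 at 1, X4 at 0, X5 at 0, X7 at 0, X8 at 0; solve each RREF row for its pivot's exponent:
  r0: exp(X1) + (-2)·1 = 0 ⇒ exp(X1) = 2
  r1: exp(X2) + (2)·1 = 0 ⇒ exp(X2) = -2
  r2: exp(X3) + (1)·1 = 0 ⇒ exp(X3) = -1
Π_3 = X1^2 · X2^-2 · X3^-1 · X6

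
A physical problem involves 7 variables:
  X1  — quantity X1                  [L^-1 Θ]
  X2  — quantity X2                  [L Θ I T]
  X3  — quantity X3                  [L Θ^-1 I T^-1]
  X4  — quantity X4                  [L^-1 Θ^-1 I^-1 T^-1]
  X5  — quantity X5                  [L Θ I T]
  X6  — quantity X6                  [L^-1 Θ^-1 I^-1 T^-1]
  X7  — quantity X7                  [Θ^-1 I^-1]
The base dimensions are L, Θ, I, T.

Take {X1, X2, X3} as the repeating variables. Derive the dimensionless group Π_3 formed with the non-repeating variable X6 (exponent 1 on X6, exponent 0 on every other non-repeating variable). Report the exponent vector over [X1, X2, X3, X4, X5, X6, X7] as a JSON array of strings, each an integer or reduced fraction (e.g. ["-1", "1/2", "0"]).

Write exponents as rows L,Θ,I,T / cols X1,X2,X3,X4,X5,X6,X7:
  L: [-1  1  1 -1  1 -1  0]
  Θ: [ 1  1 -1 -1  1 -1 -1]
  I: [ 0  1  1 -1  1 -1 -1]
  T: [ 0  1 -1 -1  1 -1  0]
Echelon form has 3 nonzero rows (pivots: X1,X2,X3)
Pivot set = {X1,X2,X3}, free = {X4,X5,X6,X7}
RREF:
  r0: [   1    0    0    0    0    0   -1]
  r1: [   0    1    0   -1    1   -1 -1/2]
  r2: [   0    0    1    0    0    0 -1/2]
  r3: [   0    0    0    0    0    0    0]
Fix exponent of X6 at 1, X4 at 0, X5 at 0, X7 at 0; solve each RREF row for its pivot's exponent:
  r0: exp(X1) + (0)·1 = 0 ⇒ exp(X1) = 0
  r1: exp(X2) + (-1)·1 = 0 ⇒ exp(X2) = 1
  r2: exp(X3) + (0)·1 = 0 ⇒ exp(X3) = 0
Π_3 = X2 · X6

["0", "1", "0", "0", "0", "1", "0"]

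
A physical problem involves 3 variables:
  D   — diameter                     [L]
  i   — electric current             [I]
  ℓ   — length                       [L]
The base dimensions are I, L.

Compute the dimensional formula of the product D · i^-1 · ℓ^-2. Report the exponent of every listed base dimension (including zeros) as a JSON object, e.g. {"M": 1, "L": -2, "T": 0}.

Write exponents as rows I,L / cols D,i,ℓ:
  I: [ 0  1  0]
  L: [ 1  0  1]
  [I]: (1)·0+(-1)·1+(-2)·0 = -1
  [L]: (1)·1+(-1)·0+(-2)·1 = -1
⇒ I^-1 L^-1

{"I": -1, "L": -1}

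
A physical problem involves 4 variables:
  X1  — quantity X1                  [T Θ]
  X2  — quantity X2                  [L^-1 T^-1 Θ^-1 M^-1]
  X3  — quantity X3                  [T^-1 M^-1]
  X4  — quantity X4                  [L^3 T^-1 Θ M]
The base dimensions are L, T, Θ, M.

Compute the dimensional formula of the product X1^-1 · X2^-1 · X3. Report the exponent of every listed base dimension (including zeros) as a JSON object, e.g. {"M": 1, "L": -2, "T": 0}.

Exponent matrix [L,T,Θ,M] × [X1,X2,X3,X4]:
  L: [ 0 -1  0  3]
  T: [ 1 -1 -1 -1]
  Θ: [ 1 -1  0  1]
  M: [ 0 -1 -1  1]
  [L]: (-1)·0+(-1)·-1+(1)·0 = 1
  [T]: (-1)·1+(-1)·-1+(1)·-1 = -1
  [Θ]: (-1)·1+(-1)·-1+(1)·0 = 0
  [M]: (-1)·0+(-1)·-1+(1)·-1 = 0
⇒ L T^-1

{"L": 1, "T": -1, "Θ": 0, "M": 0}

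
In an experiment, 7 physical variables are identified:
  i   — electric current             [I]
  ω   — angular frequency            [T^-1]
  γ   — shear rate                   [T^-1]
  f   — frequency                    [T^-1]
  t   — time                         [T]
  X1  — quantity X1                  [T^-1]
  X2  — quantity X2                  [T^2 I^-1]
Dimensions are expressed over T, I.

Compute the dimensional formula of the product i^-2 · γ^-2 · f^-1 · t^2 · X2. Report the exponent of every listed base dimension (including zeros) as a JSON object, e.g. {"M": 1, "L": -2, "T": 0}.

Dimensional matrix (T×I by i×ω×γ×f×t×X1×X2):
  T: [ 0 -1 -1 -1  1 -1  2]
  I: [ 1  0  0  0  0  0 -1]
  [T]: (-2)·0+(-2)·-1+(-1)·-1+(2)·1+(1)·2 = 7
  [I]: (-2)·1+(-2)·0+(-1)·0+(2)·0+(1)·-1 = -3
⇒ T^7 I^-3

{"T": 7, "I": -3}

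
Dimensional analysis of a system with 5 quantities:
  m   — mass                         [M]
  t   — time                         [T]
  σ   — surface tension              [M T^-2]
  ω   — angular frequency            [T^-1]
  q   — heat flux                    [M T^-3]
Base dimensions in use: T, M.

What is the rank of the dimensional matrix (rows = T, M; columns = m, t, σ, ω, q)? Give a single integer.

Write exponents as rows T,M / cols m,t,σ,ω,q:
  T: [ 0  1 -2 -1 -3]
  M: [ 1  0  1  0  1]
RREF → pivots at {m,t} ⇒ r = 2

2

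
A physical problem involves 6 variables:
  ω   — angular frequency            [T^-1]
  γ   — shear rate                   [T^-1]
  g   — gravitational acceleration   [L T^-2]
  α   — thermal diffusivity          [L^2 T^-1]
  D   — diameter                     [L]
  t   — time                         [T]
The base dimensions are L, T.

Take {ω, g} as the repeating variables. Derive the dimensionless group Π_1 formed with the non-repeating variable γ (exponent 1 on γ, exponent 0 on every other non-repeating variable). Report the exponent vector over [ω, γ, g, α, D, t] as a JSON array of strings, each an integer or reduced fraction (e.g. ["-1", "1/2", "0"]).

["-1", "1", "0", "0", "0", "0"]

Write exponents as rows L,T / cols ω,γ,g,α,D,t:
  L: [ 0  0  1  2  1  0]
  T: [-1 -1 -2 -1  0  1]
RREF → pivots at {ω,g} ⇒ r = 2
Repeat: ω,g; free: γ,α,D,t
RREF:
  r0: [   1    1    0   -3   -2   -1]
  r1: [   0    0    1    2    1    0]
Fix exponent of γ at 1, α at 0, D at 0, t at 0; solve each RREF row for its pivot's exponent:
  r0: exp(ω) + (1)·1 = 0 ⇒ exp(ω) = -1
  r1: exp(g) + (0)·1 = 0 ⇒ exp(g) = 0
Π_1 = ω^-1 · γ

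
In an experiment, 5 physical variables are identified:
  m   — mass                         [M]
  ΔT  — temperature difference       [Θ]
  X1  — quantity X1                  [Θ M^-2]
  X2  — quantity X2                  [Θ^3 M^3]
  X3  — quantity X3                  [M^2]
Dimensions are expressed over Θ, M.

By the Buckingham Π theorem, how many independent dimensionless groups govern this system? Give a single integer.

3

Write exponents as rows Θ,M / cols m,ΔT,X1,X2,X3:
  Θ: [ 0  1  1  3  0]
  M: [ 1  0 -2  3  2]
Echelon form has 2 nonzero rows (pivots: m,ΔT)
n=5, r=2 ⇒ 3 dimensionless groups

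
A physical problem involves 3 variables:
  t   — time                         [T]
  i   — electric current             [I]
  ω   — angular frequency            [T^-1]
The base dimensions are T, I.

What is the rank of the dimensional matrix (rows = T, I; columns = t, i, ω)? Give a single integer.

Exponent matrix [T,I] × [t,i,ω]:
  T: [ 1  0 -1]
  I: [ 0  1  0]
Echelon form has 2 nonzero rows (pivots: t,i)

2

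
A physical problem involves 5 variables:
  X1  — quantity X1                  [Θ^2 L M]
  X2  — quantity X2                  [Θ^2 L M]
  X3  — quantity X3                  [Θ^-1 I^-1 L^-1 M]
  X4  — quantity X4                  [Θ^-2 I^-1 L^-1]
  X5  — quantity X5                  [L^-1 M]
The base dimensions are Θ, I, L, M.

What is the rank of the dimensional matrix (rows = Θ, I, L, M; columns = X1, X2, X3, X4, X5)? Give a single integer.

Dimensional matrix (Θ×I×L×M by X1×X2×X3×X4×X5):
  Θ: [ 2  2 -1 -2  0]
  I: [ 0  0 -1 -1  0]
  L: [ 1  1 -1 -1 -1]
  M: [ 1  1  1  0  1]
RREF → pivots at {X1,X3,X4} ⇒ r = 3

3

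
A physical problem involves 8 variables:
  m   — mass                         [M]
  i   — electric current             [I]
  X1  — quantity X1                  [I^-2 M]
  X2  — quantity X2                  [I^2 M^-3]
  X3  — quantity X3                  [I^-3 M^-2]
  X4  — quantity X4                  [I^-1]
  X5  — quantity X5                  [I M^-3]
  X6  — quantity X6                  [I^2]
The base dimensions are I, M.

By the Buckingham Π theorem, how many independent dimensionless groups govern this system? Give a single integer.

6

Write exponents as rows I,M / cols m,i,X1,X2,X3,X4,X5,X6:
  I: [ 0  1 -2  2 -3 -1  1  2]
  M: [ 1  0  1 -3 -2  0 -3  0]
Echelon form has 2 nonzero rows (pivots: m,i)
n=8, r=2 ⇒ 6 dimensionless groups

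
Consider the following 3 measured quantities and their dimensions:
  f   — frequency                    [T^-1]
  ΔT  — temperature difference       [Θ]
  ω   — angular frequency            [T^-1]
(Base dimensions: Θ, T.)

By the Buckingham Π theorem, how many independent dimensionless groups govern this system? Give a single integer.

1

Dimensional matrix (Θ×T by f×ΔT×ω):
  Θ: [ 0  1  0]
  T: [-1  0 -1]
RREF → pivots at {f,ΔT} ⇒ r = 2
3 vars − rank 2 = 1 Π group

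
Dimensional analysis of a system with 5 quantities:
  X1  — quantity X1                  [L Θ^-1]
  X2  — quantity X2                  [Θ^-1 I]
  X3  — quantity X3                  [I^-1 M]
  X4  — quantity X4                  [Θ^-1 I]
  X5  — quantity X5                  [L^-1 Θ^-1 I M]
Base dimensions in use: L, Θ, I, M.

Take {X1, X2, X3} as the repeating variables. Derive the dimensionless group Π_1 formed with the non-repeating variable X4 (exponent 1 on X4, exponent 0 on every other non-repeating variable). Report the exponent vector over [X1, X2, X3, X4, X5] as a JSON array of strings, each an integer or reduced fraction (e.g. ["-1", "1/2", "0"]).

Exponent matrix [L,Θ,I,M] × [X1,X2,X3,X4,X5]:
  L: [ 1  0  0  0 -1]
  Θ: [-1 -1  0 -1 -1]
  I: [ 0  1 -1  1  1]
  M: [ 0  0  1  0  1]
Echelon form has 3 nonzero rows (pivots: X1,X2,X3)
Repeat: X1,X2,X3; free: X4,X5
RREF:
  r0: [   1    0    0    0   -1]
  r1: [   0    1    0    1    2]
  r2: [   0    0    1    0    1]
  r3: [   0    0    0    0    0]
Fix exponent of X4 at 1, X5 at 0; solve each RREF row for its pivot's exponent:
  r0: exp(X1) + (0)·1 = 0 ⇒ exp(X1) = 0
  r1: exp(X2) + (1)·1 = 0 ⇒ exp(X2) = -1
  r2: exp(X3) + (0)·1 = 0 ⇒ exp(X3) = 0
Π_1 = X2^-1 · X4

["0", "-1", "0", "1", "0"]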